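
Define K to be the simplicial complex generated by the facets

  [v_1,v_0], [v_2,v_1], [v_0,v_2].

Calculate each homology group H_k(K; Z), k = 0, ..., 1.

H_0 ≅ Z,  H_1 ≅ Z.

K has 3 vertices, 3 edges.
rank ∂_0 = 0, rank ∂_1 = 2 ⇒ b_0 = 3 − 0 − 2 = 1; all invariant factors of ∂_1 are 1 so no torsion. So H_0 ≅ Z.
rank ∂_1 = 2, rank ∂_2 = 0 ⇒ b_1 = 3 − 2 − 0 = 1. So H_1 ≅ Z.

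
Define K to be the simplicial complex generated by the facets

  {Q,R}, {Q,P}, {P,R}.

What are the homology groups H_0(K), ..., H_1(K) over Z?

H_0 ≅ Z,  H_1 ≅ Z.

Fix the vertex order P < Q < R and write every simplex with vertices in increasing order. Then dim K = 1 and the simplices of K are:

  0-simplices (3): P, Q, R
  1-simplices (3): PQ, PR, QR

giving chain groups C_0 ≅ Z^3, C_1 ≅ Z^3.

Boundary ∂_1: C_1 → C_0 is given by ∂[p,q] = [q] − [p]. For instance
  ∂PR = R − P.
As a 3×3 matrix over Z this has rank 2, with invariant factors (1,1).

Now H_k = ker ∂_k / im ∂_{k+1}, so:

  H_0: rank C_0 − rank ∂_1 = 3 − 2 = 1, and the invariant factors of ∂_1 are all 1, so H_0 = Z.
  H_1: rank ker ∂_1 − rank ∂_2 = (3 − 2) − 0 = 1, and there is no ∂_2, so H_1 = Z.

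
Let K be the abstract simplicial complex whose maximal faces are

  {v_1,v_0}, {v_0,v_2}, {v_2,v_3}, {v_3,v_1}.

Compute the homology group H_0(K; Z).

K has 4 vertices, 4 edges.
rank ∂_0 = 0, rank ∂_1 = 3 ⇒ b_0 = 4 − 0 − 3 = 1; all invariant factors of ∂_1 are 1 so no torsion. So H_0 ≅ Z.

H_0 = Z.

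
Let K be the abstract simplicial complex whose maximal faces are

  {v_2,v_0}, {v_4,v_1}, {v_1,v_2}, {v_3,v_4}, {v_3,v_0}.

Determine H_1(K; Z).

Order the vertices as v_0 < v_1 < v_2 < v_3 < v_4. Listing each simplex with vertices in this order, K has dimension 1 with simplices:

  0-simplices (5): [v_0], [v_1], [v_2], [v_3], [v_4]
  1-simplices (5): [v_0,v_2], [v_0,v_3], [v_1,v_2], [v_1,v_4], [v_3,v_4]

so the chain groups are C_0 ≅ Z^5, C_1 ≅ Z^5.

The boundary map ∂_1: C_1 → C_0 sends each edge [p,q] (with p < q) to q − p. For instance
  ∂[v_0,v_2] = [v_2] − [v_0].
The 5×5 boundary matrix has rank 4 and Smith normal form diag(1,1,1,1).

Reading off H_k = ker ∂_k / im ∂_{k+1}:

  H_1: rank ker ∂_1 − rank ∂_2 = (5 − 4) − 0 = 1, and there is no ∂_2, so H_1 ≅ Z.

H_1 ≅ Z.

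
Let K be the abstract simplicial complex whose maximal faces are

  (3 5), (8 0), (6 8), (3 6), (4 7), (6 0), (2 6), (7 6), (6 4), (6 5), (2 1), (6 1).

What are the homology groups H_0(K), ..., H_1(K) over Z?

H_0 ≅ Z,  H_1 ≅ Z^4.

Take the total order 0 < 1 < 2 < 3 < 4 < 5 < 6 < 7 < 8 on the vertex set. Then K (dimension 1) consists of the simplices:

  0-simplices (9): [0], [1], [2], [3], [4], [5], [6], [7], [8]
  1-simplices (12): [0,6], [0,8], [1,2], [1,6], [2,6], [3,5], [3,6], [4,6], [4,7], [5,6], [6,7], [6,8]

Hence C_0 ≅ Z^9, C_1 ≅ Z^12.

∂_1: C_1 → C_0 sends each edge [p,q] (with p < q) to q − p. For instance
  ∂[3,5] = [5] − [3].
The resulting 9×12 matrix has rank 8, and its Smith normal form has invariant factors (1,1,1,1,1,1,1,1).

From H_k ≅ ker(∂_k) / im(∂_{k+1}) we obtain:

  H_0: rank C_0 − rank ∂_1 = 9 − 8 = 1, and the invariant factors of ∂_1 are all 1, so H_0 = Z.
  H_1: rank ker ∂_1 − rank ∂_2 = (12 − 8) − 0 = 4, and there is no ∂_2, so H_1 = Z^4.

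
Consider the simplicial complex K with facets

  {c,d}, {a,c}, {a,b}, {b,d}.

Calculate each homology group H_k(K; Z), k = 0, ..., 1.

Order the vertices as a < b < c < d. Listing each simplex with vertices in this order, K has dimension 1 with simplices:

  0-simplices (4): a, b, c, d
  1-simplices (4): ab, ac, bd, cd

giving chain groups C_0 ≅ Z^4, C_1 ≅ Z^4.

The boundary map ∂_1: C_1 → C_0 is given by ∂[p,q] = [q] − [p].
The resulting 4×4 matrix has rank 3, and its Smith normal form has invariant factors (1,1,1).

Now H_k = ker ∂_k / im ∂_{k+1}, so:

  H_0: rank C_0 − rank ∂_1 = 4 − 3 = 1, and the invariant factors of ∂_1 are all 1, so H_0 = Z.
  H_1: rank ker ∂_1 − rank ∂_2 = (4 − 3) − 0 = 1, and there is no ∂_2, so H_1 = Z.

(K is a triangulation of the circle S^1.)

H_0 = Z,  H_1 = Z.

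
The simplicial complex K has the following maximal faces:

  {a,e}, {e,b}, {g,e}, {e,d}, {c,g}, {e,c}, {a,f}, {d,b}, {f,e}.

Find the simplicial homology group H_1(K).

H_1 ≅ Z^3.

Take the total order a < b < c < d < e < f < g on the vertex set. Then K (dimension 1) consists of the simplices:

  0-simplices (7): a, b, c, d, e, f, g
  1-simplices (9): ae, af, bd, be, ce, cg, de, ef, eg

giving chain groups C_0 ≅ Z^7, C_1 ≅ Z^9.

∂_1: C_1 → C_0 maps an edge to its endpoints' difference, ∂[p,q] = q − p.
As a 7×9 matrix over Z this has rank 6, with invariant factors (1,1,1,1,1,1).

Now H_k = ker ∂_k / im ∂_{k+1}, so:

  H_1: rank ker ∂_1 − rank ∂_2 = (9 − 6) − 0 = 3, and there is no ∂_2, so H_1 ≅ Z^3.

(K is a triangulation of a wedge of 3 circles.)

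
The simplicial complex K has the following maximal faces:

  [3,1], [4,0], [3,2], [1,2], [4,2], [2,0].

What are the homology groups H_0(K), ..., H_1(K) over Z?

Order the vertices as 0 < 1 < 2 < 3 < 4. Listing each simplex with vertices in this order, K has dimension 1 with simplices:

  0-simplices (5): [0], [1], [2], [3], [4]
  1-simplices (6): [0,2], [0,4], [1,2], [1,3], [2,3], [2,4]

so the chain groups are C_0 ≅ Z^5, C_1 ≅ Z^6.

∂_1: C_1 → C_0 is given by ∂[p,q] = [q] − [p]. For instance
  ∂[0,2] = [2] − [0].
This gives a 5×6 integer matrix of rank 4; reducing to Smith normal form yields diagonal entries (1,1,1,1).

Reading off H_k = ker ∂_k / im ∂_{k+1}:

  H_0: rank C_0 − rank ∂_1 = 5 − 4 = 1, and the invariant factors of ∂_1 are all 1, so H_0 = Z.
  H_1: rank ker ∂_1 − rank ∂_2 = (6 − 4) − 0 = 2, and there is no ∂_2, so H_1 = Z^2.

(K is a triangulation of a wedge of 2 circles.)

H_0 ≅ Z,  H_1 ≅ Z^2.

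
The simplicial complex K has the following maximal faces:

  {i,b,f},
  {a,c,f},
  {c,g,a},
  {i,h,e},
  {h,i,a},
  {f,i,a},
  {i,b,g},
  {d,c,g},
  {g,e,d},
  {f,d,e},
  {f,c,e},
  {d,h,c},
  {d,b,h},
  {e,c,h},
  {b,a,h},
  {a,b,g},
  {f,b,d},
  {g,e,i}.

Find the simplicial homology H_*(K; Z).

Take the total order a < b < c < d < e < f < g < h < i on the vertex set. Then K (dimension 2) consists of the simplices:

  0-simplices (9): a, b, c, d, e, f, g, h, i
  1-simplices (27): ab, ac, af, ag, ah, ai, bd, bf, bg, bh, bi, cd, ce, cf, cg, ch, de, df, dg, dh, ef, eg, eh, ei, fi, gi, hi
  2-simplices (18): abg, abh, acf, acg, afi, ahi, bdf, bdh, bfi, bgi, cdg, cdh, cef, ceh, def, deg, egi, ehi

Hence C_0 ≅ Z^9, C_1 ≅ Z^27, C_2 ≅ Z^18.

∂_1: C_1 → C_0 maps an edge to its endpoints' difference, ∂[p,q] = q − p.
This gives a 9×27 integer matrix of rank 8; reducing to Smith normal form yields diagonal entries (1,1,1,1,1,1,1,1).

∂_2: C_2 → C_1 sends each 2-simplex [p,q,r] to [q,r] − [p,r] + [p,q]. For instance
  ∂cdg = dg − cg + cd,
  ∂abg = bg − ag + ab.
The resulting 27×18 matrix has rank 18, and its Smith normal form has invariant factors (1,1,1,1,1,1,1,1,1,1,1,1,1,1,1,1,1,2).

Now H_k = ker ∂_k / im ∂_{k+1}, so:

  H_0: rank C_0 − rank ∂_1 = 9 − 8 = 1, and the invariant factors of ∂_1 are all 1, so H_0 = Z.
  H_1: rank ker ∂_1 − rank ∂_2 = (27 − 8) − 18 = 1, and ∂_2 has invariant factor 2 > 1, so H_1 = Z ⊕ Z_2.
  H_2: rank ker ∂_2 − rank ∂_3 = (18 − 18) − 0 = 0, and there is no ∂_3, so H_2 = 0.

H_0 ≅ Z,  H_1 ≅ Z ⊕ Z_2,  H_2 = 0.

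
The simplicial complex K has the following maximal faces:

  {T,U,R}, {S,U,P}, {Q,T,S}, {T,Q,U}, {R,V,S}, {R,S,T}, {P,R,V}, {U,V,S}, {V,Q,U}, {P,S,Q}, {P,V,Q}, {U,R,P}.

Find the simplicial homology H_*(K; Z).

Order the vertices as P < Q < R < S < T < U < V. Listing each simplex with vertices in this order, K has dimension 2 with simplices:

  0-simplices (7): P, Q, R, S, T, U, V
  1-simplices (18): PQ, PR, PS, PU, PV, QS, QT, QU, QV, RS, RT, RU, RV, ST, SU, SV, TU, UV
  2-simplices (12): PQS, PQV, PRU, PRV, PSU, QST, QTU, QUV, RST, RSV, RTU, SUV

so the chain groups are C_0 ≅ Z^7, C_1 ≅ Z^18, C_2 ≅ Z^12.

∂_1: C_1 → C_0 is given by ∂[p,q] = [q] − [p].
The resulting 7×18 matrix has rank 6, and its Smith normal form has invariant factors (1,1,1,1,1,1).

∂_2: C_2 → C_1 acts by ∂[p,q,r] = [q,r] − [p,r] + [p,q]. For instance
  ∂RTU = TU − RU + RT,
  ∂PRV = RV − PV + PR.
This gives a 18×12 integer matrix of rank 12; reducing to Smith normal form yields diagonal entries (1,1,1,1,1,1,1,1,1,1,1,2).

Computing H_k = (kernel of ∂_k) / (image of ∂_{k+1}):

  H_0: rank C_0 − rank ∂_1 = 7 − 6 = 1, and the invariant factors of ∂_1 are all 1, so H_0 ≅ Z.
  H_1: rank ker ∂_1 − rank ∂_2 = (18 − 6) − 12 = 0, and ∂_2 has invariant factor 2 > 1, so H_1 ≅ Z_2.
  H_2: rank ker ∂_2 − rank ∂_3 = (12 − 12) − 0 = 0, and there is no ∂_3, so H_2 ≅ 0.

H_0 = Z,  H_1 = Z_2,  H_2 = 0.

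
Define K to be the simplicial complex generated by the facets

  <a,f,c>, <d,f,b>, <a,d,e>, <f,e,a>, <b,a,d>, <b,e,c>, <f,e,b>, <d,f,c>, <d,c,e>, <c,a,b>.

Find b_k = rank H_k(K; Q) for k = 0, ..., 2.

b_0 = 1, b_1 = 0, b_2 = 0.

Fix the vertex order a < b < c < d < e < f and write every simplex with vertices in increasing order. Then dim K = 2 and the simplices of K are:

  0-simplices (6): a, b, c, d, e, f
  1-simplices (15): ab, ac, ad, ae, af, bc, bd, be, bf, cd, ce, cf, de, df, ef
  2-simplices (10): abc, abd, acf, ade, aef, bce, bdf, bef, cde, cdf

Hence C_0 ≅ Z^6, C_1 ≅ Z^15, C_2 ≅ Z^10.

Boundary ∂_1: C_1 → C_0 is given by ∂[p,q] = [q] − [p]. For instance
  ∂bc = c − b.
The resulting 6×15 matrix has rank 5, and its Smith normal form has invariant factors (1,1,1,1,1).

The boundary map ∂_2: C_2 → C_1 acts by ∂[p,q,r] = [q,r] − [p,r] + [p,q]. For instance
  ∂aef = ef − af + ae,
  ∂abc = bc − ac + ab.
This gives a 15×10 integer matrix of rank 10; reducing to Smith normal form yields diagonal entries (1,1,1,1,1,1,1,1,1,2).

Reading off H_k = ker ∂_k / im ∂_{k+1}:

  H_0: rank C_0 − rank ∂_1 = 6 − 5 = 1, and the invariant factors of ∂_1 are all 1, so H_0 ≅ Z.
  H_1: rank ker ∂_1 − rank ∂_2 = (15 − 5) − 10 = 0, and ∂_2 has invariant factor 2 > 1, so H_1 ≅ Z/2Z.
  H_2: rank ker ∂_2 − rank ∂_3 = (10 − 10) − 0 = 0, and there is no ∂_3, so H_2 ≅ 0.

(K is a triangulation of the real projective plane RP^2.)

Hence the Betti numbers are b_0 = 1, b_1 = 0, b_2 = 0.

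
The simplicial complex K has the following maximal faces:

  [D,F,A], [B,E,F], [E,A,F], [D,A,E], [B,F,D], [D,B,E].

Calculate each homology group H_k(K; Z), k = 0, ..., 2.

Take the total order A < B < D < E < F on the vertex set. Then K (dimension 2) consists of the simplices:

  0-simplices (5): A, B, D, E, F
  1-simplices (9): AD, AE, AF, BD, BE, BF, DE, DF, EF
  2-simplices (6): ADE, ADF, AEF, BDE, BDF, BEF

giving chain groups C_0 ≅ Z^5, C_1 ≅ Z^9, C_2 ≅ Z^6.

Boundary ∂_1: C_1 → C_0 is given by ∂[p,q] = [q] − [p].
The 5×9 boundary matrix has rank 4 and Smith normal form diag(1,1,1,1).

Boundary ∂_2: C_2 → C_1 acts by ∂[p,q,r] = [q,r] − [p,r] + [p,q]. For instance
  ∂AEF = EF − AF + AE,
  ∂BDE = DE − BE + BD.
The resulting 9×6 matrix has rank 5, and its Smith normal form has invariant factors (1,1,1,1,1).

Computing H_k = (kernel of ∂_k) / (image of ∂_{k+1}):

  H_0: rank C_0 − rank ∂_1 = 5 − 4 = 1, and the invariant factors of ∂_1 are all 1, so H_0 = Z.
  H_1: rank ker ∂_1 − rank ∂_2 = (9 − 4) − 5 = 0, and the invariant factors of ∂_2 are all 1, so H_1 = 0.
  H_2: rank ker ∂_2 − rank ∂_3 = (6 − 5) − 0 = 1, and there is no ∂_3, so H_2 = Z.

(K is a triangulation of the 2-sphere S^2.)

H_0 = Z,  H_1 = 0,  H_2 = Z.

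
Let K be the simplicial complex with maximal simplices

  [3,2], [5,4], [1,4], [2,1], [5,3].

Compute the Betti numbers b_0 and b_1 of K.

Take the total order 1 < 2 < 3 < 4 < 5 on the vertex set. Then K (dimension 1) consists of the simplices:

  0-simplices (5): [1], [2], [3], [4], [5]
  1-simplices (5): [1,2], [1,4], [2,3], [3,5], [4,5]

giving chain groups C_0 ≅ Z^5, C_1 ≅ Z^5.

The boundary map ∂_1: C_1 → C_0 maps an edge to its endpoints' difference, ∂[p,q] = q − p. For instance
  ∂[1,4] = [4] − [1].
The resulting 5×5 matrix has rank 4, and its Smith normal form has invariant factors (1,1,1,1).

Now H_k = ker ∂_k / im ∂_{k+1}, so:

  H_0: rank C_0 − rank ∂_1 = 5 − 4 = 1, and the invariant factors of ∂_1 are all 1, so H_0 ≅ Z.
  H_1: rank ker ∂_1 − rank ∂_2 = (5 − 4) − 0 = 1, and there is no ∂_2, so H_1 ≅ Z.

(K is a triangulation of the circle S^1.)

Hence the Betti numbers are b_0 = 1, b_1 = 1.

b_0 = 1, b_1 = 1.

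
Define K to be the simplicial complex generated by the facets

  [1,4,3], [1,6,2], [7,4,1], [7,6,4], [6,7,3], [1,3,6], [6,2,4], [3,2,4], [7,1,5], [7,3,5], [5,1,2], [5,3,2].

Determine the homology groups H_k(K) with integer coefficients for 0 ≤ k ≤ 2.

H_0 ≅ Z,  H_1 ≅ Z/2,  H_2 = 0.

K has 7 vertices, 18 edges, 12 triangles.
rank ∂_0 = 0, rank ∂_1 = 6 ⇒ b_0 = 7 − 0 − 6 = 1; all invariant factors of ∂_1 are 1 so no torsion. So H_0 ≅ Z.
rank ∂_1 = 6, rank ∂_2 = 12 ⇒ b_1 = 18 − 6 − 12 = 0; ∂_2 has invariant factor(s) [2] giving torsion. So H_1 ≅ Z/2.
rank ∂_2 = 12, rank ∂_3 = 0 ⇒ b_2 = 12 − 12 − 0 = 0. So H_2 ≅ 0.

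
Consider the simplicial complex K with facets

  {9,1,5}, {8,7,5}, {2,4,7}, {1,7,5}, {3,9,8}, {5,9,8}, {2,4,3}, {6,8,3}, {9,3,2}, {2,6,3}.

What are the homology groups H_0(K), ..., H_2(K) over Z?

Order the vertices as 1 < 2 < 3 < 4 < 5 < 6 < 7 < 8 < 9. Listing each simplex with vertices in this order, K has dimension 2 with simplices:

  0-simplices (9): [1], [2], [3], [4], [5], [6], [7], [8], [9]
  1-simplices (19): [1,5], [1,7], [1,9], [2,3], [2,4], [2,6], [2,7], [2,9], [3,4], [3,6], [3,8], [3,9], [4,7], [5,7], [5,8], [5,9], [6,8], [7,8], [8,9]
  2-simplices (10): [1,5,7], [1,5,9], [2,3,4], [2,3,6], [2,3,9], [2,4,7], [3,6,8], [3,8,9], [5,7,8], [5,8,9]

Hence C_0 ≅ Z^9, C_1 ≅ Z^19, C_2 ≅ Z^10.

Boundary ∂_1: C_1 → C_0 maps an edge to its endpoints' difference, ∂[p,q] = q − p. For instance
  ∂[8,9] = [9] − [8].
The 9×19 boundary matrix has rank 8 and Smith normal form diag(1,1,1,1,1,1,1,1).

Boundary ∂_2: C_2 → C_1 sends each 2-simplex [p,q,r] to [q,r] − [p,r] + [p,q]. For instance
  ∂[2,3,4] = [3,4] − [2,4] + [2,3],
  ∂[1,5,7] = [5,7] − [1,7] + [1,5].
The resulting 19×10 matrix has rank 10, and its Smith normal form has invariant factors (1,1,1,1,1,1,1,1,1,1).

Now H_k = ker ∂_k / im ∂_{k+1}, so:

  H_0: rank C_0 − rank ∂_1 = 9 − 8 = 1, and the invariant factors of ∂_1 are all 1, so H_0 ≅ Z.
  H_1: rank ker ∂_1 − rank ∂_2 = (19 − 8) − 10 = 1, and the invariant factors of ∂_2 are all 1, so H_1 ≅ Z.
  H_2: rank ker ∂_2 − rank ∂_3 = (10 − 10) − 0 = 0, and there is no ∂_3, so H_2 ≅ 0.

H_0 ≅ Z,  H_1 ≅ Z,  H_2 = 0.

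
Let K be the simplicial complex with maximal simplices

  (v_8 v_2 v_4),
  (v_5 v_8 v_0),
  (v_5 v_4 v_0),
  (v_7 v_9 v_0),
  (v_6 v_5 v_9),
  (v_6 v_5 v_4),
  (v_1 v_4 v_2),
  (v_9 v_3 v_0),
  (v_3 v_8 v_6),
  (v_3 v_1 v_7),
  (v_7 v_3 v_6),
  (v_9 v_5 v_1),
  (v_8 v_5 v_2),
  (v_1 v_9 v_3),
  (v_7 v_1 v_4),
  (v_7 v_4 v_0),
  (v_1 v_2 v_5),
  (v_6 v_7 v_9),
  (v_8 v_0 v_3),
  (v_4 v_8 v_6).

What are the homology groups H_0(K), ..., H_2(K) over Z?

H_0 = Z,  H_1 = Z ⊕ Z/2Z,  H_2 = 0.

Fix the vertex order v_0 < v_1 < v_2 < v_3 < v_4 < v_5 < v_6 < v_7 < v_8 < v_9 and write every simplex with vertices in increasing order. Then dim K = 2 and the simplices of K are:

  0-simplices (10): [v_0], [v_1], [v_2], [v_3], [v_4], [v_5], [v_6], [v_7], [v_8], [v_9]
  1-simplices (30): (30 of them)
  2-simplices (20): (20 of them)

giving chain groups C_0 ≅ Z^10, C_1 ≅ Z^30, C_2 ≅ Z^20.

∂_1: C_1 → C_0 sends each edge [p,q] (with p < q) to q − p. For instance
  ∂[v_2,v_8] = [v_8] − [v_2].
This gives a 10×30 integer matrix of rank 9; reducing to Smith normal form yields diagonal entries (1,1,1,1,1,1,1,1,1).

Boundary ∂_2: C_2 → C_1 sends each 2-simplex [p,q,r] to [q,r] − [p,r] + [p,q]. For instance
  ∂[v_1,v_3,v_7] = [v_3,v_7] − [v_1,v_7] + [v_1,v_3],
  ∂[v_6,v_7,v_9] = [v_7,v_9] − [v_6,v_9] + [v_6,v_7].
The resulting 30×20 matrix has rank 20, and its Smith normal form has invariant factors (1,1,1,1,1,1,1,1,1,1,1,1,1,1,1,1,1,1,1,2).

Reading off H_k = ker ∂_k / im ∂_{k+1}:

  H_0: rank C_0 − rank ∂_1 = 10 − 9 = 1, and the invariant factors of ∂_1 are all 1, so H_0 ≅ Z.
  H_1: rank ker ∂_1 − rank ∂_2 = (30 − 9) − 20 = 1, and ∂_2 has invariant factor 2 > 1, so H_1 ≅ Z ⊕ Z/2Z.
  H_2: rank ker ∂_2 − rank ∂_3 = (20 − 20) − 0 = 0, and there is no ∂_3, so H_2 ≅ 0.

As a check, the Euler characteristic is 10 − 30 + 20 = 0, which agrees with 1 − 1 + 0 = 0.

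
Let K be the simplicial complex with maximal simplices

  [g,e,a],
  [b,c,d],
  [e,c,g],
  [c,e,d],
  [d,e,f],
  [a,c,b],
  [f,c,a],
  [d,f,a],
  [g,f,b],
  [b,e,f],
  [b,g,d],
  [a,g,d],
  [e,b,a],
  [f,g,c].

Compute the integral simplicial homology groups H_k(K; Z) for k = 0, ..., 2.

H_0 ≅ Z,  H_1 ≅ Z^2,  H_2 ≅ Z.

Take the total order a < b < c < d < e < f < g on the vertex set. Then K (dimension 2) consists of the simplices:

  0-simplices (7): a, b, c, d, e, f, g
  1-simplices (21): ab, ac, ad, ae, af, ag, bc, bd, be, bf, bg, cd, ce, cf, cg, de, df, dg, ef, eg, fg
  2-simplices (14): abc, abe, acf, adf, adg, aeg, bcd, bdg, bef, bfg, cde, ceg, cfg, def

giving chain groups C_0 ≅ Z^7, C_1 ≅ Z^21, C_2 ≅ Z^14.

∂_1: C_1 → C_0 maps an edge to its endpoints' difference, ∂[p,q] = q − p.
The resulting 7×21 matrix has rank 6, and its Smith normal form has invariant factors (1,1,1,1,1,1).

Boundary ∂_2: C_2 → C_1 acts by ∂[p,q,r] = [q,r] − [p,r] + [p,q]. For instance
  ∂adf = df − af + ad,
  ∂cfg = fg − cg + cf.
This gives a 21×14 integer matrix of rank 13; reducing to Smith normal form yields diagonal entries (1,1,1,1,1,1,1,1,1,1,1,1,1).

From H_k ≅ ker(∂_k) / im(∂_{k+1}) we obtain:

  H_0: rank C_0 − rank ∂_1 = 7 − 6 = 1, and the invariant factors of ∂_1 are all 1, so H_0 ≅ Z.
  H_1: rank ker ∂_1 − rank ∂_2 = (21 − 6) − 13 = 2, and the invariant factors of ∂_2 are all 1, so H_1 ≅ Z^2.
  H_2: rank ker ∂_2 − rank ∂_3 = (14 − 13) − 0 = 1, and there is no ∂_3, so H_2 ≅ Z.

As a check, the Euler characteristic is 7 − 21 + 14 = 0, which agrees with 1 − 2 + 1 = 0.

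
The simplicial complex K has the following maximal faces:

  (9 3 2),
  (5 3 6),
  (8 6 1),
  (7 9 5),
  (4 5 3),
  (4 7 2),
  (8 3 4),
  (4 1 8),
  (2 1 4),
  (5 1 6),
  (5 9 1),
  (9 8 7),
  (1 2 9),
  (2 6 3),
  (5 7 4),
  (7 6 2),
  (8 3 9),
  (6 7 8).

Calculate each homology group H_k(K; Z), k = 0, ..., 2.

Order the vertices as 1 < 2 < 3 < 4 < 5 < 6 < 7 < 8 < 9. Listing each simplex with vertices in this order, K has dimension 2 with simplices:

  0-simplices (9): [1], [2], [3], [4], [5], [6], [7], [8], [9]
  1-simplices (27): (27 of them)
  2-simplices (18): [1,2,4], [1,2,9], [1,4,8], [1,5,6], [1,5,9], [1,6,8], [2,3,6], [2,3,9], [2,4,7], [2,6,7], [3,4,5], [3,4,8], [3,5,6], [3,8,9], [4,5,7], [5,7,9], [6,7,8], [7,8,9]

so the chain groups are C_0 ≅ Z^9, C_1 ≅ Z^27, C_2 ≅ Z^18.

Boundary ∂_1: C_1 → C_0 maps an edge to its endpoints' difference, ∂[p,q] = q − p.
The 9×27 boundary matrix has rank 8 and Smith normal form diag(1,1,1,1,1,1,1,1).

∂_2: C_2 → C_1 sends each 2-simplex [p,q,r] to [q,r] − [p,r] + [p,q]. For instance
  ∂[6,7,8] = [7,8] − [6,8] + [6,7],
  ∂[1,5,9] = [5,9] − [1,9] + [1,5].
The resulting 27×18 matrix has rank 17, and its Smith normal form has invariant factors (1,1,1,1,1,1,1,1,1,1,1,1,1,1,1,1,1).

Now H_k = ker ∂_k / im ∂_{k+1}, so:

  H_0: rank C_0 − rank ∂_1 = 9 − 8 = 1, and the invariant factors of ∂_1 are all 1, so H_0 ≅ Z.
  H_1: rank ker ∂_1 − rank ∂_2 = (27 − 8) − 17 = 2, and the invariant factors of ∂_2 are all 1, so H_1 ≅ Z^2.
  H_2: rank ker ∂_2 − rank ∂_3 = (18 − 17) − 0 = 1, and there is no ∂_3, so H_2 ≅ Z.

As a check, the Euler characteristic is 9 − 27 + 18 = 0, which agrees with 1 − 2 + 1 = 0.

H_0 = Z,  H_1 = Z^2,  H_2 = Z.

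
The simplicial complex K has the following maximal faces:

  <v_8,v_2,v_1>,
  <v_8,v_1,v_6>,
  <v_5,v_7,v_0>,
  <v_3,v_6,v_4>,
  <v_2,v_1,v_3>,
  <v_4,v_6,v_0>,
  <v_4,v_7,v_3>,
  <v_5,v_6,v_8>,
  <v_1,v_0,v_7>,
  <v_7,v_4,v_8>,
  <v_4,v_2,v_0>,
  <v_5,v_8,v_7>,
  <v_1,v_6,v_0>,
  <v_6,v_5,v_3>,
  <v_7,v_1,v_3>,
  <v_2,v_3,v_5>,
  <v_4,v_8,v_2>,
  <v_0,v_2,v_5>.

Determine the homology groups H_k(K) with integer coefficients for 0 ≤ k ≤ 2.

H_0 ≅ Z,  H_1 ≅ Z^2,  H_2 ≅ Z.

Fix the vertex order v_0 < v_1 < v_2 < v_3 < v_4 < v_5 < v_6 < v_7 < v_8 and write every simplex with vertices in increasing order. Then dim K = 2 and the simplices of K are:

  0-simplices (9): [v_0], [v_1], [v_2], [v_3], [v_4], [v_5], [v_6], [v_7], [v_8]
  1-simplices (27): (27 of them)
  2-simplices (18): (18 of them)

so the chain groups are C_0 ≅ Z^9, C_1 ≅ Z^27, C_2 ≅ Z^18.

Boundary ∂_1: C_1 → C_0 maps an edge to its endpoints' difference, ∂[p,q] = q − p.
The 9×27 boundary matrix has rank 8 and Smith normal form diag(1,1,1,1,1,1,1,1).

∂_2: C_2 → C_1 maps a triangle to the signed sum of its edges. For instance
  ∂[v_3,v_4,v_6] = [v_4,v_6] − [v_3,v_6] + [v_3,v_4],
  ∂[v_0,v_4,v_6] = [v_4,v_6] − [v_0,v_6] + [v_0,v_4].
The resulting 27×18 matrix has rank 17, and its Smith normal form has invariant factors (1,1,1,1,1,1,1,1,1,1,1,1,1,1,1,1,1).

From H_k ≅ ker(∂_k) / im(∂_{k+1}) we obtain:

  H_0: rank C_0 − rank ∂_1 = 9 − 8 = 1, and the invariant factors of ∂_1 are all 1, so H_0 = Z.
  H_1: rank ker ∂_1 − rank ∂_2 = (27 − 8) − 17 = 2, and the invariant factors of ∂_2 are all 1, so H_1 = Z^2.
  H_2: rank ker ∂_2 − rank ∂_3 = (18 − 17) − 0 = 1, and there is no ∂_3, so H_2 = Z.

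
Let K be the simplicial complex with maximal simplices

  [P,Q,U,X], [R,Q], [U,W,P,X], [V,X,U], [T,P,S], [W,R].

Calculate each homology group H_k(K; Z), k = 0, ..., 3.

H_0 = Z,  H_1 = Z,  H_2 = 0,  H_3 = 0.

We work with the vertex ordering P < Q < R < S < T < U < V < W < X. The simplices of K, each written with vertices in increasing order, are:

  0-simplices (9): P, Q, R, S, T, U, V, W, X
  1-simplices (16): PQ, PS, PT, PU, PW, PX, QR, QU, QX, RW, ST, UV, UW, UX, VX, WX
  2-simplices (9): PQU, PQX, PST, PUW, PUX, PWX, QUX, UVX, UWX
  3-simplices (2): PQUX, PUWX

giving chain groups C_0 ≅ Z^9, C_1 ≅ Z^16, C_2 ≅ Z^9, C_3 ≅ Z^2.

The boundary map ∂_1: C_1 → C_0 maps an edge to its endpoints' difference, ∂[p,q] = q − p.
The resulting 9×16 matrix has rank 8, and its Smith normal form has invariant factors (1,1,1,1,1,1,1,1).

The boundary map ∂_2: C_2 → C_1 acts by ∂[p,q,r] = [q,r] − [p,r] + [p,q]. For instance
  ∂PST = ST − PT + PS,
  ∂UVX = VX − UX + UV.
The resulting 16×9 matrix has rank 7, and its Smith normal form has invariant factors (1,1,1,1,1,1,1).

The boundary map ∂_3: C_3 → C_2 sends each 3-simplex σ to the alternating sum Σ_i (−1)^i (σ with its i-th vertex removed). For instance
  ∂PQUX = QUX − PUX + PQX − PQU,
  ∂PUWX = UWX − PWX + PUX − PUW.
The resulting 9×2 matrix has rank 2, and its Smith normal form has invariant factors (1,1).

Computing H_k = (kernel of ∂_k) / (image of ∂_{k+1}):

  H_0: rank C_0 − rank ∂_1 = 9 − 8 = 1, and the invariant factors of ∂_1 are all 1, so H_0 ≅ Z.
  H_1: rank ker ∂_1 − rank ∂_2 = (16 − 8) − 7 = 1, and the invariant factors of ∂_2 are all 1, so H_1 ≅ Z.
  H_2: rank ker ∂_2 − rank ∂_3 = (9 − 7) − 2 = 0, and the invariant factors of ∂_3 are all 1, so H_2 ≅ 0.
  H_3: rank ker ∂_3 − rank ∂_4 = (2 − 2) − 0 = 0, and there is no ∂_4, so H_3 ≅ 0.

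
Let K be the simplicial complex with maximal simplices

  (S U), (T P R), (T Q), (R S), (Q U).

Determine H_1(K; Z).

H_1 = Z.

K has 6 vertices, 7 edges, 1 triangle.
rank ∂_1 = 5, rank ∂_2 = 1 ⇒ b_1 = 7 − 5 − 1 = 1; all invariant factors of ∂_2 are 1 so no torsion. So H_1 = Z.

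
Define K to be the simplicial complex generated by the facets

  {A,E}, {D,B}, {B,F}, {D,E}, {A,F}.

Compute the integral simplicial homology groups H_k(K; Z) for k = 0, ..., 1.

Take the total order A < B < D < E < F on the vertex set. Then K (dimension 1) consists of the simplices:

  0-simplices (5): A, B, D, E, F
  1-simplices (5): AE, AF, BD, BF, DE

Hence C_0 ≅ Z^5, C_1 ≅ Z^5.

The boundary map ∂_1: C_1 → C_0 maps an edge to its endpoints' difference, ∂[p,q] = q − p. For instance
  ∂BF = F − B.
This gives a 5×5 integer matrix of rank 4; reducing to Smith normal form yields diagonal entries (1,1,1,1).

From H_k ≅ ker(∂_k) / im(∂_{k+1}) we obtain:

  H_0: rank C_0 − rank ∂_1 = 5 − 4 = 1, and the invariant factors of ∂_1 are all 1, so H_0 ≅ Z.
  H_1: rank ker ∂_1 − rank ∂_2 = (5 − 4) − 0 = 1, and there is no ∂_2, so H_1 ≅ Z.

H_0 ≅ Z,  H_1 ≅ Z.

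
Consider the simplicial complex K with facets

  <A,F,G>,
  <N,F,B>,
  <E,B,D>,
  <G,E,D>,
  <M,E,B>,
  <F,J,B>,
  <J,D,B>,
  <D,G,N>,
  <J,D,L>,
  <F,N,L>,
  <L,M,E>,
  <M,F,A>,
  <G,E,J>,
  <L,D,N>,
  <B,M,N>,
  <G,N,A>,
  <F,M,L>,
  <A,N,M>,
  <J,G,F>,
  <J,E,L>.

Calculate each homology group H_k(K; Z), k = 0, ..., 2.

Take the total order A < B < D < E < F < G < J < L < M < N on the vertex set. Then K (dimension 2) consists of the simplices:

  0-simplices (10): A, B, D, E, F, G, J, L, M, N
  1-simplices (30): AF, AG, AM, AN, BD, BE, BF, BJ, BM, BN, DE, DG, DJ, DL, DN, EG, EJ, EL, EM, FG, FJ, FL, FM, FN, GJ, GN, JL, LM, LN, MN
  2-simplices (20): AFG, AFM, AGN, AMN, BDE, BDJ, BEM, BFJ, BFN, BMN, DEG, DGN, DJL, DLN, EGJ, EJL, ELM, FGJ, FLM, FLN

Hence C_0 ≅ Z^10, C_1 ≅ Z^30, C_2 ≅ Z^20.

Boundary ∂_1: C_1 → C_0 maps an edge to its endpoints' difference, ∂[p,q] = q − p. For instance
  ∂BF = F − B.
As a 10×30 matrix over Z this has rank 9, with invariant factors (1,1,1,1,1,1,1,1,1).

The boundary map ∂_2: C_2 → C_1 maps a triangle to the signed sum of its edges. For instance
  ∂BEM = EM − BM + BE,
  ∂BFN = FN − BN + BF.
This gives a 30×20 integer matrix of rank 20; reducing to Smith normal form yields diagonal entries (1,1,1,1,1,1,1,1,1,1,1,1,1,1,1,1,1,1,1,2).

From H_k ≅ ker(∂_k) / im(∂_{k+1}) we obtain:

  H_0: rank C_0 − rank ∂_1 = 10 − 9 = 1, and the invariant factors of ∂_1 are all 1, so H_0 ≅ Z.
  H_1: rank ker ∂_1 − rank ∂_2 = (30 − 9) − 20 = 1, and ∂_2 has invariant factor 2 > 1, so H_1 ≅ Z × Z/2.
  H_2: rank ker ∂_2 − rank ∂_3 = (20 − 20) − 0 = 0, and there is no ∂_3, so H_2 ≅ 0.

As a check, the Euler characteristic is 10 − 30 + 20 = 0, which agrees with 1 − 1 + 0 = 0.

H_0 ≅ Z,  H_1 ≅ Z × Z/2,  H_2 = 0.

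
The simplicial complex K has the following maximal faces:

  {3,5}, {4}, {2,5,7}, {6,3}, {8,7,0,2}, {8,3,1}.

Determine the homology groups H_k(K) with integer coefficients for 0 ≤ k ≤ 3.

Order the vertices as 0 < 1 < 2 < 3 < 4 < 5 < 6 < 7 < 8. Listing each simplex with vertices in this order, K has dimension 3 with simplices:

  0-simplices (9): [0], [1], [2], [3], [4], [5], [6], [7], [8]
  1-simplices (13): [0,2], [0,7], [0,8], [1,3], [1,8], [2,5], [2,7], [2,8], [3,5], [3,6], [3,8], [5,7], [7,8]
  2-simplices (6): [0,2,7], [0,2,8], [0,7,8], [1,3,8], [2,5,7], [2,7,8]
  3-simplices (1): [0,2,7,8]

so the chain groups are C_0 ≅ Z^9, C_1 ≅ Z^13, C_2 ≅ Z^6, C_3 ≅ Z^1.

The boundary map ∂_1: C_1 → C_0 maps an edge to its endpoints' difference, ∂[p,q] = q − p.
As a 9×13 matrix over Z this has rank 7, with invariant factors (1,1,1,1,1,1,1).

The boundary map ∂_2: C_2 → C_1 acts by ∂[p,q,r] = [q,r] − [p,r] + [p,q]. For instance
  ∂[0,2,7] = [2,7] − [0,7] + [0,2],
  ∂[0,7,8] = [7,8] − [0,8] + [0,7].
This gives a 13×6 integer matrix of rank 5; reducing to Smith normal form yields diagonal entries (1,1,1,1,1).

Boundary ∂_3: C_3 → C_2 sends each 3-simplex σ to the alternating sum Σ_i (−1)^i (σ with its i-th vertex removed). For instance
  ∂[0,2,7,8] = [2,7,8] − [0,7,8] + [0,2,8] − [0,2,7].
The 6×1 boundary matrix has rank 1 and Smith normal form diag(1).

Reading off H_k = ker ∂_k / im ∂_{k+1}:

  H_0: rank C_0 − rank ∂_1 = 9 − 7 = 2, and the invariant factors of ∂_1 are all 1, so H_0 = Z^2.
  H_1: rank ker ∂_1 − rank ∂_2 = (13 − 7) − 5 = 1, and the invariant factors of ∂_2 are all 1, so H_1 = Z.
  H_2: rank ker ∂_2 − rank ∂_3 = (6 − 5) − 1 = 0, and the invariant factors of ∂_3 are all 1, so H_2 = 0.
  H_3: rank ker ∂_3 − rank ∂_4 = (1 − 1) − 0 = 0, and there is no ∂_4, so H_3 = 0.

As a check, the Euler characteristic is 9 − 13 + 6 − 1 = 1, which agrees with 2 − 1 + 0 − 0 = 1.

H_0 = Z^2,  H_1 = Z,  H_2 = 0,  H_3 = 0.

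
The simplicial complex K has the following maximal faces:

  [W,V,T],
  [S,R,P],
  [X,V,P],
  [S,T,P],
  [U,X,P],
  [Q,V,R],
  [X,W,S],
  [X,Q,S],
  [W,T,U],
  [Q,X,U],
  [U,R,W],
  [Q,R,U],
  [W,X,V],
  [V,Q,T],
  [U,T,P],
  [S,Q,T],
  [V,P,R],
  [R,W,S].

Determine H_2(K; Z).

H_2 = Z.

Fix the vertex order P < Q < R < S < T < U < V < W < X and write every simplex with vertices in increasing order. Then dim K = 2 and the simplices of K are:

  0-simplices (9): P, Q, R, S, T, U, V, W, X
  1-simplices (27): PR, PS, PT, PU, PV, PX, QR, QS, QT, QU, QV, QX, RS, RU, RV, RW, ST, SW, SX, TU, TV, TW, UW, UX, VW, VX, WX
  2-simplices (18): PRS, PRV, PST, PTU, PUX, PVX, QRU, QRV, QST, QSX, QTV, QUX, RSW, RUW, SWX, TUW, TVW, VWX

so the chain groups are C_0 ≅ Z^9, C_1 ≅ Z^27, C_2 ≅ Z^18.

Boundary ∂_1: C_1 → C_0 maps an edge to its endpoints' difference, ∂[p,q] = q − p. For instance
  ∂QX = X − Q.
The resulting 9×27 matrix has rank 8, and its Smith normal form has invariant factors (1,1,1,1,1,1,1,1).

The boundary map ∂_2: C_2 → C_1 acts by ∂[p,q,r] = [q,r] − [p,r] + [p,q]. For instance
  ∂PVX = VX − PX + PV,
  ∂PST = ST − PT + PS.
The resulting 27×18 matrix has rank 17, and its Smith normal form has invariant factors (1,1,1,1,1,1,1,1,1,1,1,1,1,1,1,1,1).

From H_k ≅ ker(∂_k) / im(∂_{k+1}) we obtain:

  H_2: rank ker ∂_2 − rank ∂_3 = (18 − 17) − 0 = 1, and there is no ∂_3, so H_2 = Z.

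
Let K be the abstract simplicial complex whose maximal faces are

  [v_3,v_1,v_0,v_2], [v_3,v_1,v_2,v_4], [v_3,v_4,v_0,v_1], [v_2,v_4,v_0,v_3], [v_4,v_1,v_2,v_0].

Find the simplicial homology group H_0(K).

H_0 ≅ Z.

Fix the vertex order v_0 < v_1 < v_2 < v_3 < v_4 and write every simplex with vertices in increasing order. Then dim K = 3 and the simplices of K are:

  0-simplices (5): [v_0], [v_1], [v_2], [v_3], [v_4]
  1-simplices (10): [v_0,v_1], [v_0,v_2], [v_0,v_3], [v_0,v_4], [v_1,v_2], [v_1,v_3], [v_1,v_4], [v_2,v_3], [v_2,v_4], [v_3,v_4]
  2-simplices (10): [v_0,v_1,v_2], [v_0,v_1,v_3], [v_0,v_1,v_4], [v_0,v_2,v_3], [v_0,v_2,v_4], [v_0,v_3,v_4], [v_1,v_2,v_3], [v_1,v_2,v_4], [v_1,v_3,v_4], [v_2,v_3,v_4]
  3-simplices (5): [v_0,v_1,v_2,v_3], [v_0,v_1,v_2,v_4], [v_0,v_1,v_3,v_4], [v_0,v_2,v_3,v_4], [v_1,v_2,v_3,v_4]

Hence C_0 ≅ Z^5, C_1 ≅ Z^10, C_2 ≅ Z^10, C_3 ≅ Z^5.

∂_1: C_1 → C_0 is given by ∂[p,q] = [q] − [p]. For instance
  ∂[v_1,v_2] = [v_2] − [v_1].
As a 5×10 matrix over Z this has rank 4, with invariant factors (1,1,1,1).

∂_2: C_2 → C_1 sends each 2-simplex [p,q,r] to [q,r] − [p,r] + [p,q]. For instance
  ∂[v_0,v_2,v_3] = [v_2,v_3] − [v_0,v_3] + [v_0,v_2],
  ∂[v_1,v_2,v_3] = [v_2,v_3] − [v_1,v_3] + [v_1,v_2].
This gives a 10×10 integer matrix of rank 6; reducing to Smith normal form yields diagonal entries (1,1,1,1,1,1).

Boundary ∂_3: C_3 → C_2 sends each 3-simplex σ to the alternating sum Σ_i (−1)^i (σ with its i-th vertex removed). For instance
  ∂[v_0,v_1,v_2,v_4] = [v_1,v_2,v_4] − [v_0,v_2,v_4] + [v_0,v_1,v_4] − [v_0,v_1,v_2],
  ∂[v_0,v_2,v_3,v_4] = [v_2,v_3,v_4] − [v_0,v_3,v_4] + [v_0,v_2,v_4] − [v_0,v_2,v_3].
This gives a 10×5 integer matrix of rank 4; reducing to Smith normal form yields diagonal entries (1,1,1,1).

Reading off H_k = ker ∂_k / im ∂_{k+1}:

  H_0: rank C_0 − rank ∂_1 = 5 − 4 = 1, and the invariant factors of ∂_1 are all 1, so H_0 ≅ Z.

(K is a triangulation of the 3-sphere S^3.)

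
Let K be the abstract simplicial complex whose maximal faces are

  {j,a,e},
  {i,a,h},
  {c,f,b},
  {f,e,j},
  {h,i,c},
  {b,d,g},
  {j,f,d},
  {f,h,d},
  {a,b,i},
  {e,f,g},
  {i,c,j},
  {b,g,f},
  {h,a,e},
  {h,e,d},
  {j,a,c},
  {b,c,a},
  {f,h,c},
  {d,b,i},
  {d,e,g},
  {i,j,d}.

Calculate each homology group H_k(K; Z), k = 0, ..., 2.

H_0 = Z,  H_1 = Z ⊕ Z_2,  H_2 = 0.

Take the total order a < b < c < d < e < f < g < h < i < j on the vertex set. Then K (dimension 2) consists of the simplices:

  0-simplices (10): a, b, c, d, e, f, g, h, i, j
  1-simplices (30): ab, ac, ae, ah, ai, aj, bc, bd, bf, bg, bi, cf, ch, ci, cj, de, df, dg, dh, di, dj, ef, eg, eh, ej, fg, fh, fj, hi, ij
  2-simplices (20): abc, abi, acj, aeh, aej, ahi, bcf, bdg, bdi, bfg, cfh, chi, cij, deg, deh, dfh, dfj, dij, efg, efj

giving chain groups C_0 ≅ Z^10, C_1 ≅ Z^30, C_2 ≅ Z^20.

The boundary map ∂_1: C_1 → C_0 sends each edge [p,q] (with p < q) to q − p.
As a 10×30 matrix over Z this has rank 9, with invariant factors (1,1,1,1,1,1,1,1,1).

The boundary map ∂_2: C_2 → C_1 acts by ∂[p,q,r] = [q,r] − [p,r] + [p,q]. For instance
  ∂cfh = fh − ch + cf,
  ∂dij = ij − dj + di.
This gives a 30×20 integer matrix of rank 20; reducing to Smith normal form yields diagonal entries (1,1,1,1,1,1,1,1,1,1,1,1,1,1,1,1,1,1,1,2).

Computing H_k = (kernel of ∂_k) / (image of ∂_{k+1}):

  H_0: rank C_0 − rank ∂_1 = 10 − 9 = 1, and the invariant factors of ∂_1 are all 1, so H_0 ≅ Z.
  H_1: rank ker ∂_1 − rank ∂_2 = (30 − 9) − 20 = 1, and ∂_2 has invariant factor 2 > 1, so H_1 ≅ Z ⊕ Z_2.
  H_2: rank ker ∂_2 − rank ∂_3 = (20 − 20) − 0 = 0, and there is no ∂_3, so H_2 ≅ 0.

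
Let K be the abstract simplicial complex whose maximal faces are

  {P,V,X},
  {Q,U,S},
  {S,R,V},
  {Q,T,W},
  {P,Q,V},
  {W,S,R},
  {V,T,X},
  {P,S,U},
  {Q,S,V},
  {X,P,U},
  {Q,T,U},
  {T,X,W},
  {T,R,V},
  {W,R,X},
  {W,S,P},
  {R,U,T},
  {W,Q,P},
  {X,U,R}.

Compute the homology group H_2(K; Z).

H_2 = 0.

K has 9 vertices, 27 edges, 18 triangles.
rank ∂_2 = 18, rank ∂_3 = 0 ⇒ b_2 = 18 − 18 − 0 = 0. So H_2 ≅ 0.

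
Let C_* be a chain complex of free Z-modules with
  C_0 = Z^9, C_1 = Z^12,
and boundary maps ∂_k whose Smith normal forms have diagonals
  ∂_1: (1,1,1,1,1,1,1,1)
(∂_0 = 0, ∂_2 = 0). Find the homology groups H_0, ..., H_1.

H_0: b_0 = 9 − 0 − 8 = 1; torsion from ∂_1 factors > 1: none. So H_0 = Z.
H_1: b_1 = 12 − 8 − 0 = 4; torsion from ∂_2 factors > 1: none. So H_1 = Z^4.

H_0 = Z,  H_1 = Z^4.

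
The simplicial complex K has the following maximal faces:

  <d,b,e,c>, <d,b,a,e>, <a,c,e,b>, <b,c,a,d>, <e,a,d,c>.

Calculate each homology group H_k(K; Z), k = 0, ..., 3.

H_0 ≅ Z,  H_1 = 0,  H_2 = 0,  H_3 ≅ Z.

Order the vertices as a < b < c < d < e. Listing each simplex with vertices in this order, K has dimension 3 with simplices:

  0-simplices (5): a, b, c, d, e
  1-simplices (10): ab, ac, ad, ae, bc, bd, be, cd, ce, de
  2-simplices (10): abc, abd, abe, acd, ace, ade, bcd, bce, bde, cde
  3-simplices (5): abcd, abce, abde, acde, bcde

Hence C_0 ≅ Z^5, C_1 ≅ Z^10, C_2 ≅ Z^10, C_3 ≅ Z^5.

∂_1: C_1 → C_0 is given by ∂[p,q] = [q] − [p]. For instance
  ∂be = e − b.
The resulting 5×10 matrix has rank 4, and its Smith normal form has invariant factors (1,1,1,1).

∂_2: C_2 → C_1 acts by ∂[p,q,r] = [q,r] − [p,r] + [p,q]. For instance
  ∂abd = bd − ad + ab,
  ∂bce = ce − be + bc.
The resulting 10×10 matrix has rank 6, and its Smith normal form has invariant factors (1,1,1,1,1,1).

Boundary ∂_3: C_3 → C_2 sends each 3-simplex σ to the alternating sum Σ_i (−1)^i (σ with its i-th vertex removed). For instance
  ∂acde = cde − ade + ace − acd,
  ∂abde = bde − ade + abe − abd.
The resulting 10×5 matrix has rank 4, and its Smith normal form has invariant factors (1,1,1,1).

From H_k ≅ ker(∂_k) / im(∂_{k+1}) we obtain:

  H_0: rank C_0 − rank ∂_1 = 5 − 4 = 1, and the invariant factors of ∂_1 are all 1, so H_0 = Z.
  H_1: rank ker ∂_1 − rank ∂_2 = (10 − 4) − 6 = 0, and the invariant factors of ∂_2 are all 1, so H_1 = 0.
  H_2: rank ker ∂_2 − rank ∂_3 = (10 − 6) − 4 = 0, and the invariant factors of ∂_3 are all 1, so H_2 = 0.
  H_3: rank ker ∂_3 − rank ∂_4 = (5 − 4) − 0 = 1, and there is no ∂_4, so H_3 = Z.

(K is a triangulation of the 3-sphere S^3.)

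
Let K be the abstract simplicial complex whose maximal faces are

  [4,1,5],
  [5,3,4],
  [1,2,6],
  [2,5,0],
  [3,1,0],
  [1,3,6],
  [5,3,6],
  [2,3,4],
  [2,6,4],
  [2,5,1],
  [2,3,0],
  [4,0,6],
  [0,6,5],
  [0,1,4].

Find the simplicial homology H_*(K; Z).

Take the total order 0 < 1 < 2 < 3 < 4 < 5 < 6 on the vertex set. Then K (dimension 2) consists of the simplices:

  0-simplices (7): [0], [1], [2], [3], [4], [5], [6]
  1-simplices (21): [0,1], [0,2], [0,3], [0,4], [0,5], [0,6], [1,2], [1,3], [1,4], [1,5], [1,6], [2,3], [2,4], [2,5], [2,6], [3,4], [3,5], [3,6], [4,5], [4,6], [5,6]
  2-simplices (14): [0,1,3], [0,1,4], [0,2,3], [0,2,5], [0,4,6], [0,5,6], [1,2,5], [1,2,6], [1,3,6], [1,4,5], [2,3,4], [2,4,6], [3,4,5], [3,5,6]

Hence C_0 ≅ Z^7, C_1 ≅ Z^21, C_2 ≅ Z^14.

∂_1: C_1 → C_0 sends each edge [p,q] (with p < q) to q − p.
The 7×21 boundary matrix has rank 6 and Smith normal form diag(1,1,1,1,1,1).

The boundary map ∂_2: C_2 → C_1 maps a triangle to the signed sum of its edges. For instance
  ∂[0,1,3] = [1,3] − [0,3] + [0,1],
  ∂[2,3,4] = [3,4] − [2,4] + [2,3].
The 21×14 boundary matrix has rank 13 and Smith normal form diag(1,1,1,1,1,1,1,1,1,1,1,1,1).

Computing H_k = (kernel of ∂_k) / (image of ∂_{k+1}):

  H_0: rank C_0 − rank ∂_1 = 7 − 6 = 1, and the invariant factors of ∂_1 are all 1, so H_0 ≅ Z.
  H_1: rank ker ∂_1 − rank ∂_2 = (21 − 6) − 13 = 2, and the invariant factors of ∂_2 are all 1, so H_1 ≅ Z^2.
  H_2: rank ker ∂_2 − rank ∂_3 = (14 − 13) − 0 = 1, and there is no ∂_3, so H_2 ≅ Z.

As a check, the Euler characteristic is 7 − 21 + 14 = 0, which agrees with 1 − 2 + 1 = 0.

H_0 ≅ Z,  H_1 ≅ Z^2,  H_2 ≅ Z.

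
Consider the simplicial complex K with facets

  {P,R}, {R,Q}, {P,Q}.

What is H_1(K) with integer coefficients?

Order the vertices as P < Q < R. Listing each simplex with vertices in this order, K has dimension 1 with simplices:

  0-simplices (3): P, Q, R
  1-simplices (3): PQ, PR, QR

giving chain groups C_0 ≅ Z^3, C_1 ≅ Z^3.

The boundary map ∂_1: C_1 → C_0 is given by ∂[p,q] = [q] − [p].
The 3×3 boundary matrix has rank 2 and Smith normal form diag(1,1).

Reading off H_k = ker ∂_k / im ∂_{k+1}:

  H_1: rank ker ∂_1 − rank ∂_2 = (3 − 2) − 0 = 1, and there is no ∂_2, so H_1 ≅ Z.

H_1 = Z.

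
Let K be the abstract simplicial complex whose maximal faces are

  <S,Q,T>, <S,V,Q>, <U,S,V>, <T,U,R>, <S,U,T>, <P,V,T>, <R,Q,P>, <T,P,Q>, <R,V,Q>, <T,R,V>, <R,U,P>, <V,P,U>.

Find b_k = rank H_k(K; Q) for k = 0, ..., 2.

We work with the vertex ordering P < Q < R < S < T < U < V. The simplices of K, each written with vertices in increasing order, are:

  0-simplices (7): P, Q, R, S, T, U, V
  1-simplices (18): PQ, PR, PT, PU, PV, QR, QS, QT, QV, RT, RU, RV, ST, SU, SV, TU, TV, UV
  2-simplices (12): PQR, PQT, PRU, PTV, PUV, QRV, QST, QSV, RTU, RTV, STU, SUV

giving chain groups C_0 ≅ Z^7, C_1 ≅ Z^18, C_2 ≅ Z^12.

The boundary map ∂_1: C_1 → C_0 maps an edge to its endpoints' difference, ∂[p,q] = q − p.
The 7×18 boundary matrix has rank 6 and Smith normal form diag(1,1,1,1,1,1).

The boundary map ∂_2: C_2 → C_1 acts by ∂[p,q,r] = [q,r] − [p,r] + [p,q]. For instance
  ∂SUV = UV − SV + SU,
  ∂QSV = SV − QV + QS.
The 18×12 boundary matrix has rank 12 and Smith normal form diag(1,1,1,1,1,1,1,1,1,1,1,2).

Reading off H_k = ker ∂_k / im ∂_{k+1}:

  H_0: rank C_0 − rank ∂_1 = 7 − 6 = 1, and the invariant factors of ∂_1 are all 1, so H_0 = Z.
  H_1: rank ker ∂_1 − rank ∂_2 = (18 − 6) − 12 = 0, and ∂_2 has invariant factor 2 > 1, so H_1 = Z/2.
  H_2: rank ker ∂_2 − rank ∂_3 = (12 − 12) − 0 = 0, and there is no ∂_3, so H_2 = 0.

Hence the Betti numbers are b_0 = 1, b_1 = 0, b_2 = 0.

b_0 = 1, b_1 = 0, b_2 = 0.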